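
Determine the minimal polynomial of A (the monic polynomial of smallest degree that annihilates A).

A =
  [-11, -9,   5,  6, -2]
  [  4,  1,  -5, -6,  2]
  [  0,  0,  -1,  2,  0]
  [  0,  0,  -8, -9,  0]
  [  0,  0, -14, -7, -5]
x^3 + 15*x^2 + 75*x + 125

The characteristic polynomial is χ_A(x) = (x + 5)^5, so the eigenvalues are known. The minimal polynomial is
  m_A(x) = Π_λ (x − λ)^{k_λ}
where k_λ is the size of the *largest* Jordan block for λ (equivalently, the smallest k with (A − λI)^k v = 0 for every generalised eigenvector v of λ).

  λ = -5: largest Jordan block has size 3, contributing (x + 5)^3

So m_A(x) = (x + 5)^3 = x^3 + 15*x^2 + 75*x + 125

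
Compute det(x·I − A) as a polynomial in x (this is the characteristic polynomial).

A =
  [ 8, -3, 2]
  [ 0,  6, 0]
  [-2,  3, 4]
x^3 - 18*x^2 + 108*x - 216

Expanding det(x·I − A) (e.g. by cofactor expansion or by noting that A is similar to its Jordan form J, which has the same characteristic polynomial as A) gives
  χ_A(x) = x^3 - 18*x^2 + 108*x - 216
which factors as (x - 6)^3. The eigenvalues (with algebraic multiplicities) are λ = 6 with multiplicity 3.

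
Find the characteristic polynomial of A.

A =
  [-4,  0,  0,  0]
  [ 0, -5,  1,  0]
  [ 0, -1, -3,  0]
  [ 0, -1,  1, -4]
x^4 + 16*x^3 + 96*x^2 + 256*x + 256

Expanding det(x·I − A) (e.g. by cofactor expansion or by noting that A is similar to its Jordan form J, which has the same characteristic polynomial as A) gives
  χ_A(x) = x^4 + 16*x^3 + 96*x^2 + 256*x + 256
which factors as (x + 4)^4. The eigenvalues (with algebraic multiplicities) are λ = -4 with multiplicity 4.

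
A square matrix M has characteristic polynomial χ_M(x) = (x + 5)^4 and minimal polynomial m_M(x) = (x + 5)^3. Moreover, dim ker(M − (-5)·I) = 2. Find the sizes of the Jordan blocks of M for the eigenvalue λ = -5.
Block sizes for λ = -5: [3, 1]

Step 1 — from the characteristic polynomial, algebraic multiplicity of λ = -5 is 4. From dim ker(M − (-5)·I) = 2, there are exactly 2 Jordan blocks for λ = -5.
Step 2 — from the minimal polynomial, the factor (x + 5)^3 tells us the largest block for λ = -5 has size 3.
Step 3 — with total size 4, 2 blocks, and largest block 3, the block sizes (in nonincreasing order) are [3, 1].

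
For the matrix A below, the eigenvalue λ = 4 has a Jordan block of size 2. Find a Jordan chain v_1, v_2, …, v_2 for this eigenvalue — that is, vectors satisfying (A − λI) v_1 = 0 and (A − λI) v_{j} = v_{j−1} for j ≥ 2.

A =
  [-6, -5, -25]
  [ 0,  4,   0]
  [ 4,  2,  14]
A Jordan chain for λ = 4 of length 2:
v_1 = (-10, 0, 4)ᵀ
v_2 = (1, 0, 0)ᵀ

Let N = A − (4)·I. We want v_2 with N^2 v_2 = 0 but N^1 v_2 ≠ 0; then v_{j-1} := N · v_j for j = 2, …, 2.

Pick v_2 = (1, 0, 0)ᵀ.
Then v_1 = N · v_2 = (-10, 0, 4)ᵀ.

Sanity check: (A − (4)·I) v_1 = (0, 0, 0)ᵀ = 0. ✓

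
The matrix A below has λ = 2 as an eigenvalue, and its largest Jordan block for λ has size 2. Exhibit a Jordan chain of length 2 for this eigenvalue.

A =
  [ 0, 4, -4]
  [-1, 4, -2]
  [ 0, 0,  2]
A Jordan chain for λ = 2 of length 2:
v_1 = (-2, -1, 0)ᵀ
v_2 = (1, 0, 0)ᵀ

Let N = A − (2)·I. We want v_2 with N^2 v_2 = 0 but N^1 v_2 ≠ 0; then v_{j-1} := N · v_j for j = 2, …, 2.

Pick v_2 = (1, 0, 0)ᵀ.
Then v_1 = N · v_2 = (-2, -1, 0)ᵀ.

Sanity check: (A − (2)·I) v_1 = (0, 0, 0)ᵀ = 0. ✓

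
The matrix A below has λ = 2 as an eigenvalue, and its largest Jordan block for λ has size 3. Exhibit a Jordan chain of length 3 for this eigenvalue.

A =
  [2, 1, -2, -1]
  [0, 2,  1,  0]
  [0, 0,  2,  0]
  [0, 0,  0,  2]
A Jordan chain for λ = 2 of length 3:
v_1 = (1, 0, 0, 0)ᵀ
v_2 = (-2, 1, 0, 0)ᵀ
v_3 = (0, 0, 1, 0)ᵀ

Let N = A − (2)·I. We want v_3 with N^3 v_3 = 0 but N^2 v_3 ≠ 0; then v_{j-1} := N · v_j for j = 3, …, 2.

Pick v_3 = (0, 0, 1, 0)ᵀ.
Then v_2 = N · v_3 = (-2, 1, 0, 0)ᵀ.
Then v_1 = N · v_2 = (1, 0, 0, 0)ᵀ.

Sanity check: (A − (2)·I) v_1 = (0, 0, 0, 0)ᵀ = 0. ✓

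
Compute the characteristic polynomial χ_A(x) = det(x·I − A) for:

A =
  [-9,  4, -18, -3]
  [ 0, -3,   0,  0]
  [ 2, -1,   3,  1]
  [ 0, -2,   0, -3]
x^4 + 12*x^3 + 54*x^2 + 108*x + 81

Expanding det(x·I − A) (e.g. by cofactor expansion or by noting that A is similar to its Jordan form J, which has the same characteristic polynomial as A) gives
  χ_A(x) = x^4 + 12*x^3 + 54*x^2 + 108*x + 81
which factors as (x + 3)^4. The eigenvalues (with algebraic multiplicities) are λ = -3 with multiplicity 4.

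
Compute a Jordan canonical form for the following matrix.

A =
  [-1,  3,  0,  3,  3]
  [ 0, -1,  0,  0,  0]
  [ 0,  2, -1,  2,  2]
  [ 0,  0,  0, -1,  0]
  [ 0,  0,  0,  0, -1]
J_2(-1) ⊕ J_1(-1) ⊕ J_1(-1) ⊕ J_1(-1)

The characteristic polynomial is
  det(x·I − A) = x^5 + 5*x^4 + 10*x^3 + 10*x^2 + 5*x + 1 = (x + 1)^5

Eigenvalues and multiplicities (the geometric multiplicity of λ is n − rank(A − λI), which equals the number of Jordan blocks for λ):
  λ = -1: algebraic multiplicity = 5, geometric multiplicity = 4

Determining the block sizes for each eigenvalue:
  λ = -1: 4 blocks summing to 5 forces exactly one block of size 2 and the rest size 1 → block sizes [2, 1, 1, 1]

Assembling the blocks gives a Jordan form
J =
  [-1,  1,  0,  0,  0]
  [ 0, -1,  0,  0,  0]
  [ 0,  0, -1,  0,  0]
  [ 0,  0,  0, -1,  0]
  [ 0,  0,  0,  0, -1]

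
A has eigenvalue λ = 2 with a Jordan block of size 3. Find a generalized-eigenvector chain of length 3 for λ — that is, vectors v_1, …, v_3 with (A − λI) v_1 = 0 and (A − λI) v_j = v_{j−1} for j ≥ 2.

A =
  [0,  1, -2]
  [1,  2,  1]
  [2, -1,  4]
A Jordan chain for λ = 2 of length 3:
v_1 = (1, 0, -1)ᵀ
v_2 = (-2, 1, 2)ᵀ
v_3 = (1, 0, 0)ᵀ

Let N = A − (2)·I. We want v_3 with N^3 v_3 = 0 but N^2 v_3 ≠ 0; then v_{j-1} := N · v_j for j = 3, …, 2.

Pick v_3 = (1, 0, 0)ᵀ.
Then v_2 = N · v_3 = (-2, 1, 2)ᵀ.
Then v_1 = N · v_2 = (1, 0, -1)ᵀ.

Sanity check: (A − (2)·I) v_1 = (0, 0, 0)ᵀ = 0. ✓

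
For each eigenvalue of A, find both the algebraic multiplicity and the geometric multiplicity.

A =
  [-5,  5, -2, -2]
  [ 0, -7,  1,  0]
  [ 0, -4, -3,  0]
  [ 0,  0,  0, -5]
λ = -5: alg = 4, geom = 2

Step 1 — factor the characteristic polynomial to read off the algebraic multiplicities:
  χ_A(x) = (x + 5)^4

Step 2 — compute geometric multiplicities via the rank-nullity identity g(λ) = n − rank(A − λI):
  rank(A − (-5)·I) = 2, so dim ker(A − (-5)·I) = n − 2 = 2

Summary:
  λ = -5: algebraic multiplicity = 4, geometric multiplicity = 2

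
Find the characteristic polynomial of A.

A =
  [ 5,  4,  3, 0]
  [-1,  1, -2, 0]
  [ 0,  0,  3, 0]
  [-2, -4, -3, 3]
x^4 - 12*x^3 + 54*x^2 - 108*x + 81

Expanding det(x·I − A) (e.g. by cofactor expansion or by noting that A is similar to its Jordan form J, which has the same characteristic polynomial as A) gives
  χ_A(x) = x^4 - 12*x^3 + 54*x^2 - 108*x + 81
which factors as (x - 3)^4. The eigenvalues (with algebraic multiplicities) are λ = 3 with multiplicity 4.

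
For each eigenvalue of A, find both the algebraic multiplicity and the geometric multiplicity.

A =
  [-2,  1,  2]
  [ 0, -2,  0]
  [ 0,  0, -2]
λ = -2: alg = 3, geom = 2

Step 1 — factor the characteristic polynomial to read off the algebraic multiplicities:
  χ_A(x) = (x + 2)^3

Step 2 — compute geometric multiplicities via the rank-nullity identity g(λ) = n − rank(A − λI):
  rank(A − (-2)·I) = 1, so dim ker(A − (-2)·I) = n − 1 = 2

Summary:
  λ = -2: algebraic multiplicity = 3, geometric multiplicity = 2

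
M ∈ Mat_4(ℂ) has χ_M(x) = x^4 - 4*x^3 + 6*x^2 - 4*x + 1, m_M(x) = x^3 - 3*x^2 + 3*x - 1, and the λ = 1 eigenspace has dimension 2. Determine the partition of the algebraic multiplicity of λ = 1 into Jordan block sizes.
Block sizes for λ = 1: [3, 1]

Step 1 — from the characteristic polynomial, algebraic multiplicity of λ = 1 is 4. From dim ker(M − (1)·I) = 2, there are exactly 2 Jordan blocks for λ = 1.
Step 2 — from the minimal polynomial, the factor (x − 1)^3 tells us the largest block for λ = 1 has size 3.
Step 3 — with total size 4, 2 blocks, and largest block 3, the block sizes (in nonincreasing order) are [3, 1].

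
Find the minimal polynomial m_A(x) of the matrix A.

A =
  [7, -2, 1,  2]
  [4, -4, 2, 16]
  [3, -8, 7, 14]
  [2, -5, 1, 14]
x^3 - 18*x^2 + 108*x - 216

The characteristic polynomial is χ_A(x) = (x - 6)^4, so the eigenvalues are known. The minimal polynomial is
  m_A(x) = Π_λ (x − λ)^{k_λ}
where k_λ is the size of the *largest* Jordan block for λ (equivalently, the smallest k with (A − λI)^k v = 0 for every generalised eigenvector v of λ).

  λ = 6: largest Jordan block has size 3, contributing (x − 6)^3

So m_A(x) = (x - 6)^3 = x^3 - 18*x^2 + 108*x - 216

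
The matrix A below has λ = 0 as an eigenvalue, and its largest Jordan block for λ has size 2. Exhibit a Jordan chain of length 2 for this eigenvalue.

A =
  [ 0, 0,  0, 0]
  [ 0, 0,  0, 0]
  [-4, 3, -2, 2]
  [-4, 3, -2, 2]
A Jordan chain for λ = 0 of length 2:
v_1 = (0, 0, -4, -4)ᵀ
v_2 = (1, 0, 0, 0)ᵀ

Let N = A − (0)·I. We want v_2 with N^2 v_2 = 0 but N^1 v_2 ≠ 0; then v_{j-1} := N · v_j for j = 2, …, 2.

Pick v_2 = (1, 0, 0, 0)ᵀ.
Then v_1 = N · v_2 = (0, 0, -4, -4)ᵀ.

Sanity check: (A − (0)·I) v_1 = (0, 0, 0, 0)ᵀ = 0. ✓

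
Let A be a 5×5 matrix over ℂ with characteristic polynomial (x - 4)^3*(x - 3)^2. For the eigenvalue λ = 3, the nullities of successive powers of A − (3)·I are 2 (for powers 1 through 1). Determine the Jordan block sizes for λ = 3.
Block sizes for λ = 3: [1, 1]

From the dimensions of kernels of powers, the number of Jordan blocks of size at least j is d_j − d_{j−1} where d_j = dim ker(N^j) (with d_0 = 0). Computing the differences gives [2].
The number of blocks of size exactly k is (#blocks of size ≥ k) − (#blocks of size ≥ k + 1), so the partition is: 2 block(s) of size 1.
In nonincreasing order the block sizes are [1, 1].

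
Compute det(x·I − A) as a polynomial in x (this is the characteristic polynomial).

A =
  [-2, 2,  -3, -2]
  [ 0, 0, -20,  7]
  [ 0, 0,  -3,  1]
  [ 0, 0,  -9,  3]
x^4 + 2*x^3

Expanding det(x·I − A) (e.g. by cofactor expansion or by noting that A is similar to its Jordan form J, which has the same characteristic polynomial as A) gives
  χ_A(x) = x^4 + 2*x^3
which factors as x^3*(x + 2). The eigenvalues (with algebraic multiplicities) are λ = -2 with multiplicity 1, λ = 0 with multiplicity 3.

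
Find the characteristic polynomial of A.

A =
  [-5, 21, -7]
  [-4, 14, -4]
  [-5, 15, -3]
x^3 - 6*x^2 + 12*x - 8

Expanding det(x·I − A) (e.g. by cofactor expansion or by noting that A is similar to its Jordan form J, which has the same characteristic polynomial as A) gives
  χ_A(x) = x^3 - 6*x^2 + 12*x - 8
which factors as (x - 2)^3. The eigenvalues (with algebraic multiplicities) are λ = 2 with multiplicity 3.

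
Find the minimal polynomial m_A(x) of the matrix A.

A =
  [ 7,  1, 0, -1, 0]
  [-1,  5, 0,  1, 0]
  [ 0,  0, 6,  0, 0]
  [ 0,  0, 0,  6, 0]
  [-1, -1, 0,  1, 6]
x^2 - 12*x + 36

The characteristic polynomial is χ_A(x) = (x - 6)^5, so the eigenvalues are known. The minimal polynomial is
  m_A(x) = Π_λ (x − λ)^{k_λ}
where k_λ is the size of the *largest* Jordan block for λ (equivalently, the smallest k with (A − λI)^k v = 0 for every generalised eigenvector v of λ).

  λ = 6: largest Jordan block has size 2, contributing (x − 6)^2

So m_A(x) = (x - 6)^2 = x^2 - 12*x + 36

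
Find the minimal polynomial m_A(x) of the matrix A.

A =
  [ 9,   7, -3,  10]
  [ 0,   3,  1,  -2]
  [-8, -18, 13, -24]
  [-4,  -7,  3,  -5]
x^3 - 15*x^2 + 75*x - 125

The characteristic polynomial is χ_A(x) = (x - 5)^4, so the eigenvalues are known. The minimal polynomial is
  m_A(x) = Π_λ (x − λ)^{k_λ}
where k_λ is the size of the *largest* Jordan block for λ (equivalently, the smallest k with (A − λI)^k v = 0 for every generalised eigenvector v of λ).

  λ = 5: largest Jordan block has size 3, contributing (x − 5)^3

So m_A(x) = (x - 5)^3 = x^3 - 15*x^2 + 75*x - 125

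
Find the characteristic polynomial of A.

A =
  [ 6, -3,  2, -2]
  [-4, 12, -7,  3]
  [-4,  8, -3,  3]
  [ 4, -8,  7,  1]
x^4 - 16*x^3 + 96*x^2 - 256*x + 256

Expanding det(x·I − A) (e.g. by cofactor expansion or by noting that A is similar to its Jordan form J, which has the same characteristic polynomial as A) gives
  χ_A(x) = x^4 - 16*x^3 + 96*x^2 - 256*x + 256
which factors as (x - 4)^4. The eigenvalues (with algebraic multiplicities) are λ = 4 with multiplicity 4.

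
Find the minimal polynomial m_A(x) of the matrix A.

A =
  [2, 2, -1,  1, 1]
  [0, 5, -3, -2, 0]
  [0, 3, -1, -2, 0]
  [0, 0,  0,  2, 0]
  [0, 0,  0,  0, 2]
x^3 - 6*x^2 + 12*x - 8

The characteristic polynomial is χ_A(x) = (x - 2)^5, so the eigenvalues are known. The minimal polynomial is
  m_A(x) = Π_λ (x − λ)^{k_λ}
where k_λ is the size of the *largest* Jordan block for λ (equivalently, the smallest k with (A − λI)^k v = 0 for every generalised eigenvector v of λ).

  λ = 2: largest Jordan block has size 3, contributing (x − 2)^3

So m_A(x) = (x - 2)^3 = x^3 - 6*x^2 + 12*x - 8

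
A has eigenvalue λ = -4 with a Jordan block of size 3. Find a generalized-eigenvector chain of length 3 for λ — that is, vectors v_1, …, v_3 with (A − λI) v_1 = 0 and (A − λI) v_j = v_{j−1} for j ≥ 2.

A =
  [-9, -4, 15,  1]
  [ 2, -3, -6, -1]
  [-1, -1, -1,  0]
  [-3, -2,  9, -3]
A Jordan chain for λ = -4 of length 3:
v_1 = (-1, 1, 0, -1)ᵀ
v_2 = (-5, 2, -1, -3)ᵀ
v_3 = (1, 0, 0, 0)ᵀ

Let N = A − (-4)·I. We want v_3 with N^3 v_3 = 0 but N^2 v_3 ≠ 0; then v_{j-1} := N · v_j for j = 3, …, 2.

Pick v_3 = (1, 0, 0, 0)ᵀ.
Then v_2 = N · v_3 = (-5, 2, -1, -3)ᵀ.
Then v_1 = N · v_2 = (-1, 1, 0, -1)ᵀ.

Sanity check: (A − (-4)·I) v_1 = (0, 0, 0, 0)ᵀ = 0. ✓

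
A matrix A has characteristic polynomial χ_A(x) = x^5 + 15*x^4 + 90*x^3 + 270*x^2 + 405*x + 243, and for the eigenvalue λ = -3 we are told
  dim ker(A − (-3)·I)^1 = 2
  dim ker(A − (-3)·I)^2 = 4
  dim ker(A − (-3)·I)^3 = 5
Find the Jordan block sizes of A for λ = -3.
Block sizes for λ = -3: [3, 2]

From the dimensions of kernels of powers, the number of Jordan blocks of size at least j is d_j − d_{j−1} where d_j = dim ker(N^j) (with d_0 = 0). Computing the differences gives [2, 2, 1].
The number of blocks of size exactly k is (#blocks of size ≥ k) − (#blocks of size ≥ k + 1), so the partition is: 1 block(s) of size 2, 1 block(s) of size 3.
In nonincreasing order the block sizes are [3, 2].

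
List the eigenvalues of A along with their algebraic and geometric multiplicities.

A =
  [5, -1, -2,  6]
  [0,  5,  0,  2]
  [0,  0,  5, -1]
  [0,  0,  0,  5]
λ = 5: alg = 4, geom = 2

Step 1 — factor the characteristic polynomial to read off the algebraic multiplicities:
  χ_A(x) = (x - 5)^4

Step 2 — compute geometric multiplicities via the rank-nullity identity g(λ) = n − rank(A − λI):
  rank(A − (5)·I) = 2, so dim ker(A − (5)·I) = n − 2 = 2

Summary:
  λ = 5: algebraic multiplicity = 4, geometric multiplicity = 2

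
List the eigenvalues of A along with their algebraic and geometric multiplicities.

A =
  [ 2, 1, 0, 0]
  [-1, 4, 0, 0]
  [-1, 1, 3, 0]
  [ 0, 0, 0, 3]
λ = 3: alg = 4, geom = 3

Step 1 — factor the characteristic polynomial to read off the algebraic multiplicities:
  χ_A(x) = (x - 3)^4

Step 2 — compute geometric multiplicities via the rank-nullity identity g(λ) = n − rank(A − λI):
  rank(A − (3)·I) = 1, so dim ker(A − (3)·I) = n − 1 = 3

Summary:
  λ = 3: algebraic multiplicity = 4, geometric multiplicity = 3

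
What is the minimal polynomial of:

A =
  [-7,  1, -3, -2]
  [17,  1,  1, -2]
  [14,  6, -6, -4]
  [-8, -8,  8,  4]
x^3 + 4*x^2 - 16*x - 64

The characteristic polynomial is χ_A(x) = (x - 4)*(x + 4)^3, so the eigenvalues are known. The minimal polynomial is
  m_A(x) = Π_λ (x − λ)^{k_λ}
where k_λ is the size of the *largest* Jordan block for λ (equivalently, the smallest k with (A − λI)^k v = 0 for every generalised eigenvector v of λ).

  λ = -4: largest Jordan block has size 2, contributing (x + 4)^2
  λ = 4: largest Jordan block has size 1, contributing (x − 4)

So m_A(x) = (x - 4)*(x + 4)^2 = x^3 + 4*x^2 - 16*x - 64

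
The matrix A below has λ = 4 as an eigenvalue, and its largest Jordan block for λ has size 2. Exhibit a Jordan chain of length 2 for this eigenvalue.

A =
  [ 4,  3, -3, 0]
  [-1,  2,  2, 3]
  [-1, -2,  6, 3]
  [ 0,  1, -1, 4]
A Jordan chain for λ = 4 of length 2:
v_1 = (0, -1, -1, 0)ᵀ
v_2 = (1, 0, 0, 0)ᵀ

Let N = A − (4)·I. We want v_2 with N^2 v_2 = 0 but N^1 v_2 ≠ 0; then v_{j-1} := N · v_j for j = 2, …, 2.

Pick v_2 = (1, 0, 0, 0)ᵀ.
Then v_1 = N · v_2 = (0, -1, -1, 0)ᵀ.

Sanity check: (A − (4)·I) v_1 = (0, 0, 0, 0)ᵀ = 0. ✓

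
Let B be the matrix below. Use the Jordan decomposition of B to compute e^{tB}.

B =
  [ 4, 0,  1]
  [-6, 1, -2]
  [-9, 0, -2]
e^{tB} =
  [3*t*exp(t) + exp(t), 0, t*exp(t)]
  [-6*t*exp(t), exp(t), -2*t*exp(t)]
  [-9*t*exp(t), 0, -3*t*exp(t) + exp(t)]

Strategy: write B = P · J · P⁻¹ where J is a Jordan canonical form, so e^{tB} = P · e^{tJ} · P⁻¹, and e^{tJ} can be computed block-by-block.

B has Jordan form
J =
  [1, 1, 0]
  [0, 1, 0]
  [0, 0, 1]
(up to reordering of blocks).

Per-block formulas:
  For a 2×2 Jordan block J_2(1): exp(t · J_2(1)) = e^(1t)·(I + t·N), where N is the 2×2 nilpotent shift.
  For a 1×1 block at λ = 1: exp(t · [1]) = [e^(1t)].

After assembling e^{tJ} and conjugating by P, we get:

e^{tB} =
  [3*t*exp(t) + exp(t), 0, t*exp(t)]
  [-6*t*exp(t), exp(t), -2*t*exp(t)]
  [-9*t*exp(t), 0, -3*t*exp(t) + exp(t)]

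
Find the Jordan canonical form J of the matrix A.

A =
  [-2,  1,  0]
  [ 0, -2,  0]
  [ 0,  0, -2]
J_2(-2) ⊕ J_1(-2)

The characteristic polynomial is
  det(x·I − A) = x^3 + 6*x^2 + 12*x + 8 = (x + 2)^3

Eigenvalues and multiplicities (the geometric multiplicity of λ is n − rank(A − λI), which equals the number of Jordan blocks for λ):
  λ = -2: algebraic multiplicity = 3, geometric multiplicity = 2

Determining the block sizes for each eigenvalue:
  λ = -2: 2 blocks summing to 3 forces exactly one block of size 2 and the rest size 1 → block sizes [2, 1]

Assembling the blocks gives a Jordan form
J =
  [-2,  1,  0]
  [ 0, -2,  0]
  [ 0,  0, -2]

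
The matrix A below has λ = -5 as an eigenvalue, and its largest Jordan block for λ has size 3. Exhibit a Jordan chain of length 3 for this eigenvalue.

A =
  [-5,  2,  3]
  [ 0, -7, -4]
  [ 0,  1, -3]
A Jordan chain for λ = -5 of length 3:
v_1 = (-1, 0, 0)ᵀ
v_2 = (2, -2, 1)ᵀ
v_3 = (0, 1, 0)ᵀ

Let N = A − (-5)·I. We want v_3 with N^3 v_3 = 0 but N^2 v_3 ≠ 0; then v_{j-1} := N · v_j for j = 3, …, 2.

Pick v_3 = (0, 1, 0)ᵀ.
Then v_2 = N · v_3 = (2, -2, 1)ᵀ.
Then v_1 = N · v_2 = (-1, 0, 0)ᵀ.

Sanity check: (A − (-5)·I) v_1 = (0, 0, 0)ᵀ = 0. ✓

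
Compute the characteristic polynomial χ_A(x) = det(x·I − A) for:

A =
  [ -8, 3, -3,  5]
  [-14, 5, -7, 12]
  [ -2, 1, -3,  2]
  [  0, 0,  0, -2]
x^4 + 8*x^3 + 24*x^2 + 32*x + 16

Expanding det(x·I − A) (e.g. by cofactor expansion or by noting that A is similar to its Jordan form J, which has the same characteristic polynomial as A) gives
  χ_A(x) = x^4 + 8*x^3 + 24*x^2 + 32*x + 16
which factors as (x + 2)^4. The eigenvalues (with algebraic multiplicities) are λ = -2 with multiplicity 4.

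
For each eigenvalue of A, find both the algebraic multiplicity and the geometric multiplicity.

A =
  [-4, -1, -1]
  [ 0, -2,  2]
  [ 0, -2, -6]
λ = -4: alg = 3, geom = 2

Step 1 — factor the characteristic polynomial to read off the algebraic multiplicities:
  χ_A(x) = (x + 4)^3

Step 2 — compute geometric multiplicities via the rank-nullity identity g(λ) = n − rank(A − λI):
  rank(A − (-4)·I) = 1, so dim ker(A − (-4)·I) = n − 1 = 2

Summary:
  λ = -4: algebraic multiplicity = 3, geometric multiplicity = 2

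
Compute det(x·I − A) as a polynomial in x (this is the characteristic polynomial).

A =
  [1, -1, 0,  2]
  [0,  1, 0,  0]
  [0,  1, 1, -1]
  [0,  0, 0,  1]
x^4 - 4*x^3 + 6*x^2 - 4*x + 1

Expanding det(x·I − A) (e.g. by cofactor expansion or by noting that A is similar to its Jordan form J, which has the same characteristic polynomial as A) gives
  χ_A(x) = x^4 - 4*x^3 + 6*x^2 - 4*x + 1
which factors as (x - 1)^4. The eigenvalues (with algebraic multiplicities) are λ = 1 with multiplicity 4.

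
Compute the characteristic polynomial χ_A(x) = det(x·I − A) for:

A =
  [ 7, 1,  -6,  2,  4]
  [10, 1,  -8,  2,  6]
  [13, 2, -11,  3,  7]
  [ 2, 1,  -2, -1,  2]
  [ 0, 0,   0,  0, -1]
x^5 + 5*x^4 + 10*x^3 + 10*x^2 + 5*x + 1

Expanding det(x·I − A) (e.g. by cofactor expansion or by noting that A is similar to its Jordan form J, which has the same characteristic polynomial as A) gives
  χ_A(x) = x^5 + 5*x^4 + 10*x^3 + 10*x^2 + 5*x + 1
which factors as (x + 1)^5. The eigenvalues (with algebraic multiplicities) are λ = -1 with multiplicity 5.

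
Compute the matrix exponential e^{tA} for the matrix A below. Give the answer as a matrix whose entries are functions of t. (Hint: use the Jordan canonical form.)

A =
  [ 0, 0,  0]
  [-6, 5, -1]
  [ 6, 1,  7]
e^{tA} =
  [1, 0, 0]
  [1 - exp(6*t), -t*exp(6*t) + exp(6*t), -t*exp(6*t)]
  [exp(6*t) - 1, t*exp(6*t), t*exp(6*t) + exp(6*t)]

Strategy: write A = P · J · P⁻¹ where J is a Jordan canonical form, so e^{tA} = P · e^{tJ} · P⁻¹, and e^{tJ} can be computed block-by-block.

A has Jordan form
J =
  [0, 0, 0]
  [0, 6, 1]
  [0, 0, 6]
(up to reordering of blocks).

Per-block formulas:
  For a 1×1 block at λ = 0: exp(t · [0]) = [e^(0t)].
  For a 2×2 Jordan block J_2(6): exp(t · J_2(6)) = e^(6t)·(I + t·N), where N is the 2×2 nilpotent shift.

After assembling e^{tJ} and conjugating by P, we get:

e^{tA} =
  [1, 0, 0]
  [1 - exp(6*t), -t*exp(6*t) + exp(6*t), -t*exp(6*t)]
  [exp(6*t) - 1, t*exp(6*t), t*exp(6*t) + exp(6*t)]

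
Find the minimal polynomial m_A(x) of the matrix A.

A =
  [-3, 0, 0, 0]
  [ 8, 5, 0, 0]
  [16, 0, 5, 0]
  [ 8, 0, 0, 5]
x^2 - 2*x - 15

The characteristic polynomial is χ_A(x) = (x - 5)^3*(x + 3), so the eigenvalues are known. The minimal polynomial is
  m_A(x) = Π_λ (x − λ)^{k_λ}
where k_λ is the size of the *largest* Jordan block for λ (equivalently, the smallest k with (A − λI)^k v = 0 for every generalised eigenvector v of λ).

  λ = -3: largest Jordan block has size 1, contributing (x + 3)
  λ = 5: largest Jordan block has size 1, contributing (x − 5)

So m_A(x) = (x - 5)*(x + 3) = x^2 - 2*x - 15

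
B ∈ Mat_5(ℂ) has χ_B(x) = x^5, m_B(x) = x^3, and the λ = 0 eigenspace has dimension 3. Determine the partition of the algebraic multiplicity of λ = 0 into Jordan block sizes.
Block sizes for λ = 0: [3, 1, 1]

Step 1 — from the characteristic polynomial, algebraic multiplicity of λ = 0 is 5. From dim ker(B − (0)·I) = 3, there are exactly 3 Jordan blocks for λ = 0.
Step 2 — from the minimal polynomial, the factor (x − 0)^3 tells us the largest block for λ = 0 has size 3.
Step 3 — with total size 5, 3 blocks, and largest block 3, the block sizes (in nonincreasing order) are [3, 1, 1].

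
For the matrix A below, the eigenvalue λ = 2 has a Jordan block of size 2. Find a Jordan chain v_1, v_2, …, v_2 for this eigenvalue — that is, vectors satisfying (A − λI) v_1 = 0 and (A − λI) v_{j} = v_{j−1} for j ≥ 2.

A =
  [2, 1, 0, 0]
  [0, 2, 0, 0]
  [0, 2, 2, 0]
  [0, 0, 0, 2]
A Jordan chain for λ = 2 of length 2:
v_1 = (1, 0, 2, 0)ᵀ
v_2 = (0, 1, 0, 0)ᵀ

Let N = A − (2)·I. We want v_2 with N^2 v_2 = 0 but N^1 v_2 ≠ 0; then v_{j-1} := N · v_j for j = 2, …, 2.

Pick v_2 = (0, 1, 0, 0)ᵀ.
Then v_1 = N · v_2 = (1, 0, 2, 0)ᵀ.

Sanity check: (A − (2)·I) v_1 = (0, 0, 0, 0)ᵀ = 0. ✓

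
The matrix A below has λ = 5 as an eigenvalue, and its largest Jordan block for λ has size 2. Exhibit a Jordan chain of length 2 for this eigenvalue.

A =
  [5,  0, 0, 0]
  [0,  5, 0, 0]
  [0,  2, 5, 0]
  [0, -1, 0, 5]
A Jordan chain for λ = 5 of length 2:
v_1 = (0, 0, 2, -1)ᵀ
v_2 = (0, 1, 0, 0)ᵀ

Let N = A − (5)·I. We want v_2 with N^2 v_2 = 0 but N^1 v_2 ≠ 0; then v_{j-1} := N · v_j for j = 2, …, 2.

Pick v_2 = (0, 1, 0, 0)ᵀ.
Then v_1 = N · v_2 = (0, 0, 2, -1)ᵀ.

Sanity check: (A − (5)·I) v_1 = (0, 0, 0, 0)ᵀ = 0. ✓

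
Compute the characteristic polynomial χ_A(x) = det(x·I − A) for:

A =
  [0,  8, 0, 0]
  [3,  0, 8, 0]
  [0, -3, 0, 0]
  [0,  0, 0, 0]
x^4

Expanding det(x·I − A) (e.g. by cofactor expansion or by noting that A is similar to its Jordan form J, which has the same characteristic polynomial as A) gives
  χ_A(x) = x^4
which factors as x^4. The eigenvalues (with algebraic multiplicities) are λ = 0 with multiplicity 4.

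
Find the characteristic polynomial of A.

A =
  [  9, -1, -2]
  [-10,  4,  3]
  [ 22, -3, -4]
x^3 - 9*x^2 + 27*x - 27

Expanding det(x·I − A) (e.g. by cofactor expansion or by noting that A is similar to its Jordan form J, which has the same characteristic polynomial as A) gives
  χ_A(x) = x^3 - 9*x^2 + 27*x - 27
which factors as (x - 3)^3. The eigenvalues (with algebraic multiplicities) are λ = 3 with multiplicity 3.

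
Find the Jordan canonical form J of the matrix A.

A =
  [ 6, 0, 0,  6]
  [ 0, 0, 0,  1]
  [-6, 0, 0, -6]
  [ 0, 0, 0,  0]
J_2(0) ⊕ J_1(0) ⊕ J_1(6)

The characteristic polynomial is
  det(x·I − A) = x^4 - 6*x^3 = x^3*(x - 6)

Eigenvalues and multiplicities (the geometric multiplicity of λ is n − rank(A − λI), which equals the number of Jordan blocks for λ):
  λ = 0: algebraic multiplicity = 3, geometric multiplicity = 2
  λ = 6: algebraic multiplicity = 1, geometric multiplicity = 1

Determining the block sizes for each eigenvalue:
  λ = 0: 2 blocks summing to 3 forces exactly one block of size 2 and the rest size 1 → block sizes [2, 1]
  λ = 6: one block (gm = 1), so the single block has size am = 1 → block sizes [1]

Assembling the blocks gives a Jordan form
J =
  [0, 1, 0, 0]
  [0, 0, 0, 0]
  [0, 0, 0, 0]
  [0, 0, 0, 6]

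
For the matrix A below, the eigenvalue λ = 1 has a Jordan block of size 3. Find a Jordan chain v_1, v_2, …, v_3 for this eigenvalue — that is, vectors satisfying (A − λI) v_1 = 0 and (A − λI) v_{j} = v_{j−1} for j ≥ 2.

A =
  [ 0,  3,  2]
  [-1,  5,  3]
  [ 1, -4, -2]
A Jordan chain for λ = 1 of length 3:
v_1 = (1, 1, -1)ᵀ
v_2 = (3, 4, -4)ᵀ
v_3 = (0, 1, 0)ᵀ

Let N = A − (1)·I. We want v_3 with N^3 v_3 = 0 but N^2 v_3 ≠ 0; then v_{j-1} := N · v_j for j = 3, …, 2.

Pick v_3 = (0, 1, 0)ᵀ.
Then v_2 = N · v_3 = (3, 4, -4)ᵀ.
Then v_1 = N · v_2 = (1, 1, -1)ᵀ.

Sanity check: (A − (1)·I) v_1 = (0, 0, 0)ᵀ = 0. ✓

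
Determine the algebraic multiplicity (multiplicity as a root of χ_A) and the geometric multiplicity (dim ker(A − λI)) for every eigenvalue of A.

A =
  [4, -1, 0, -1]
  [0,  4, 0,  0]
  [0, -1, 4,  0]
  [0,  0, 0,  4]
λ = 4: alg = 4, geom = 2

Step 1 — factor the characteristic polynomial to read off the algebraic multiplicities:
  χ_A(x) = (x - 4)^4

Step 2 — compute geometric multiplicities via the rank-nullity identity g(λ) = n − rank(A − λI):
  rank(A − (4)·I) = 2, so dim ker(A − (4)·I) = n − 2 = 2

Summary:
  λ = 4: algebraic multiplicity = 4, geometric multiplicity = 2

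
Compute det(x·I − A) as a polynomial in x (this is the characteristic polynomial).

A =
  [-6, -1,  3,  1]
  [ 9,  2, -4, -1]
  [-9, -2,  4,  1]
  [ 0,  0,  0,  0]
x^4

Expanding det(x·I − A) (e.g. by cofactor expansion or by noting that A is similar to its Jordan form J, which has the same characteristic polynomial as A) gives
  χ_A(x) = x^4
which factors as x^4. The eigenvalues (with algebraic multiplicities) are λ = 0 with multiplicity 4.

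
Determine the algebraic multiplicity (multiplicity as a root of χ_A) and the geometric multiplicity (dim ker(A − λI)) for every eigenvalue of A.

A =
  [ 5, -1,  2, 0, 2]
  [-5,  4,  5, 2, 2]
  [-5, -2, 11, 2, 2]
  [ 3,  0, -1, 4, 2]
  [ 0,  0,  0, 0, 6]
λ = 6: alg = 5, geom = 3

Step 1 — factor the characteristic polynomial to read off the algebraic multiplicities:
  χ_A(x) = (x - 6)^5

Step 2 — compute geometric multiplicities via the rank-nullity identity g(λ) = n − rank(A − λI):
  rank(A − (6)·I) = 2, so dim ker(A − (6)·I) = n − 2 = 3

Summary:
  λ = 6: algebraic multiplicity = 5, geometric multiplicity = 3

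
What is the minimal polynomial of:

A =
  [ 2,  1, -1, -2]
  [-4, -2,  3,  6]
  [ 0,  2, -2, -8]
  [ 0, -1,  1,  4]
x^4 - 2*x^3

The characteristic polynomial is χ_A(x) = x^3*(x - 2), so the eigenvalues are known. The minimal polynomial is
  m_A(x) = Π_λ (x − λ)^{k_λ}
where k_λ is the size of the *largest* Jordan block for λ (equivalently, the smallest k with (A − λI)^k v = 0 for every generalised eigenvector v of λ).

  λ = 0: largest Jordan block has size 3, contributing (x − 0)^3
  λ = 2: largest Jordan block has size 1, contributing (x − 2)

So m_A(x) = x^3*(x - 2) = x^4 - 2*x^3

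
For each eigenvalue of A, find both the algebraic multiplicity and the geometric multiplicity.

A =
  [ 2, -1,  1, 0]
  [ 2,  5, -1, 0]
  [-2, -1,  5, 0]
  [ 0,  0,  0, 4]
λ = 4: alg = 4, geom = 3

Step 1 — factor the characteristic polynomial to read off the algebraic multiplicities:
  χ_A(x) = (x - 4)^4

Step 2 — compute geometric multiplicities via the rank-nullity identity g(λ) = n − rank(A − λI):
  rank(A − (4)·I) = 1, so dim ker(A − (4)·I) = n − 1 = 3

Summary:
  λ = 4: algebraic multiplicity = 4, geometric multiplicity = 3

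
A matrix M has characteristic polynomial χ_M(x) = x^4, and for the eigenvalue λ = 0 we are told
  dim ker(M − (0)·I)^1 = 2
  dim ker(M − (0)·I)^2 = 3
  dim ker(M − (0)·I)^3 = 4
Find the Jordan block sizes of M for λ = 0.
Block sizes for λ = 0: [3, 1]

From the dimensions of kernels of powers, the number of Jordan blocks of size at least j is d_j − d_{j−1} where d_j = dim ker(N^j) (with d_0 = 0). Computing the differences gives [2, 1, 1].
The number of blocks of size exactly k is (#blocks of size ≥ k) − (#blocks of size ≥ k + 1), so the partition is: 1 block(s) of size 1, 1 block(s) of size 3.
In nonincreasing order the block sizes are [3, 1].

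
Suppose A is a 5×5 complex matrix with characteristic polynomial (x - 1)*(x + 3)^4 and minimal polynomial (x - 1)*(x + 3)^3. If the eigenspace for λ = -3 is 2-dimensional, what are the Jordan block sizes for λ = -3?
Block sizes for λ = -3: [3, 1]

Step 1 — from the characteristic polynomial, algebraic multiplicity of λ = -3 is 4. From dim ker(A − (-3)·I) = 2, there are exactly 2 Jordan blocks for λ = -3.
Step 2 — from the minimal polynomial, the factor (x + 3)^3 tells us the largest block for λ = -3 has size 3.
Step 3 — with total size 4, 2 blocks, and largest block 3, the block sizes (in nonincreasing order) are [3, 1].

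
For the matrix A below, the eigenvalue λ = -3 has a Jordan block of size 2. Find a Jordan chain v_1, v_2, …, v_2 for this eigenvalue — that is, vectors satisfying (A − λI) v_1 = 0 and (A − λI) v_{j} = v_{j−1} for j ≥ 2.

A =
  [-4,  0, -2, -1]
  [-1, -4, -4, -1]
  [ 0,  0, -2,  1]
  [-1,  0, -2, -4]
A Jordan chain for λ = -3 of length 2:
v_1 = (1, 2, -1, 1)ᵀ
v_2 = (1, 1, -1, 0)ᵀ

Let N = A − (-3)·I. We want v_2 with N^2 v_2 = 0 but N^1 v_2 ≠ 0; then v_{j-1} := N · v_j for j = 2, …, 2.

Pick v_2 = (1, 1, -1, 0)ᵀ.
Then v_1 = N · v_2 = (1, 2, -1, 1)ᵀ.

Sanity check: (A − (-3)·I) v_1 = (0, 0, 0, 0)ᵀ = 0. ✓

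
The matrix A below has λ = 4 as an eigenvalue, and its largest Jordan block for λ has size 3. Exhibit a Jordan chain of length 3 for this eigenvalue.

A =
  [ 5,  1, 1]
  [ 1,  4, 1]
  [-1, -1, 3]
A Jordan chain for λ = 4 of length 3:
v_1 = (1, 0, -1)ᵀ
v_2 = (1, 1, -1)ᵀ
v_3 = (1, 0, 0)ᵀ

Let N = A − (4)·I. We want v_3 with N^3 v_3 = 0 but N^2 v_3 ≠ 0; then v_{j-1} := N · v_j for j = 3, …, 2.

Pick v_3 = (1, 0, 0)ᵀ.
Then v_2 = N · v_3 = (1, 1, -1)ᵀ.
Then v_1 = N · v_2 = (1, 0, -1)ᵀ.

Sanity check: (A − (4)·I) v_1 = (0, 0, 0)ᵀ = 0. ✓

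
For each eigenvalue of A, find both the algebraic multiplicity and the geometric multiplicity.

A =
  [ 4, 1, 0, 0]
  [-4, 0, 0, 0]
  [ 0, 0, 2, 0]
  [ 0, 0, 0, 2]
λ = 2: alg = 4, geom = 3

Step 1 — factor the characteristic polynomial to read off the algebraic multiplicities:
  χ_A(x) = (x - 2)^4

Step 2 — compute geometric multiplicities via the rank-nullity identity g(λ) = n − rank(A − λI):
  rank(A − (2)·I) = 1, so dim ker(A − (2)·I) = n − 1 = 3

Summary:
  λ = 2: algebraic multiplicity = 4, geometric multiplicity = 3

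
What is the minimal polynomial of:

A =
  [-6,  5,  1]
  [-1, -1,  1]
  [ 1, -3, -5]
x^3 + 12*x^2 + 48*x + 64

The characteristic polynomial is χ_A(x) = (x + 4)^3, so the eigenvalues are known. The minimal polynomial is
  m_A(x) = Π_λ (x − λ)^{k_λ}
where k_λ is the size of the *largest* Jordan block for λ (equivalently, the smallest k with (A − λI)^k v = 0 for every generalised eigenvector v of λ).

  λ = -4: largest Jordan block has size 3, contributing (x + 4)^3

So m_A(x) = (x + 4)^3 = x^3 + 12*x^2 + 48*x + 64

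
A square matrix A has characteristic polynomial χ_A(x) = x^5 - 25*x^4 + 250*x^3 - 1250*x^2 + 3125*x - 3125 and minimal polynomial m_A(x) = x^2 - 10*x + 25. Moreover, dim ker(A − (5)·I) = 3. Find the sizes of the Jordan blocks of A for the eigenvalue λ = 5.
Block sizes for λ = 5: [2, 2, 1]

Step 1 — from the characteristic polynomial, algebraic multiplicity of λ = 5 is 5. From dim ker(A − (5)·I) = 3, there are exactly 3 Jordan blocks for λ = 5.
Step 2 — from the minimal polynomial, the factor (x − 5)^2 tells us the largest block for λ = 5 has size 2.
Step 3 — with total size 5, 3 blocks, and largest block 2, the block sizes (in nonincreasing order) are [2, 2, 1].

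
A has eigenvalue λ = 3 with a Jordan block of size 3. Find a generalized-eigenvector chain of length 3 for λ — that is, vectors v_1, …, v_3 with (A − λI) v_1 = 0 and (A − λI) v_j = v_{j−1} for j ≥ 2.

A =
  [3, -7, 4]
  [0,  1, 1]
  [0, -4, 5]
A Jordan chain for λ = 3 of length 3:
v_1 = (-2, 0, 0)ᵀ
v_2 = (-7, -2, -4)ᵀ
v_3 = (0, 1, 0)ᵀ

Let N = A − (3)·I. We want v_3 with N^3 v_3 = 0 but N^2 v_3 ≠ 0; then v_{j-1} := N · v_j for j = 3, …, 2.

Pick v_3 = (0, 1, 0)ᵀ.
Then v_2 = N · v_3 = (-7, -2, -4)ᵀ.
Then v_1 = N · v_2 = (-2, 0, 0)ᵀ.

Sanity check: (A − (3)·I) v_1 = (0, 0, 0)ᵀ = 0. ✓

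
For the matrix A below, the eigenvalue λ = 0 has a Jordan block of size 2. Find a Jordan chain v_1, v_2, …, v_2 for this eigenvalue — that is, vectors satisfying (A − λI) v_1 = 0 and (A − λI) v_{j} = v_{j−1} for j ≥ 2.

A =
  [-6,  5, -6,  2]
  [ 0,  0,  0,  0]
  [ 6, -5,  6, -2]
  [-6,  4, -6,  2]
A Jordan chain for λ = 0 of length 2:
v_1 = (3, 0, -3, 0)ᵀ
v_2 = (2, 3, 0, 0)ᵀ

Let N = A − (0)·I. We want v_2 with N^2 v_2 = 0 but N^1 v_2 ≠ 0; then v_{j-1} := N · v_j for j = 2, …, 2.

Pick v_2 = (2, 3, 0, 0)ᵀ.
Then v_1 = N · v_2 = (3, 0, -3, 0)ᵀ.

Sanity check: (A − (0)·I) v_1 = (0, 0, 0, 0)ᵀ = 0. ✓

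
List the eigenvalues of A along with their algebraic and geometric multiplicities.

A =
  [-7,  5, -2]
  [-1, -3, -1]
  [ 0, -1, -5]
λ = -5: alg = 3, geom = 1

Step 1 — factor the characteristic polynomial to read off the algebraic multiplicities:
  χ_A(x) = (x + 5)^3

Step 2 — compute geometric multiplicities via the rank-nullity identity g(λ) = n − rank(A − λI):
  rank(A − (-5)·I) = 2, so dim ker(A − (-5)·I) = n − 2 = 1

Summary:
  λ = -5: algebraic multiplicity = 3, geometric multiplicity = 1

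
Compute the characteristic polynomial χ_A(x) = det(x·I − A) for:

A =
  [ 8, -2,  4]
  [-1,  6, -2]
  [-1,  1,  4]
x^3 - 18*x^2 + 108*x - 216

Expanding det(x·I − A) (e.g. by cofactor expansion or by noting that A is similar to its Jordan form J, which has the same characteristic polynomial as A) gives
  χ_A(x) = x^3 - 18*x^2 + 108*x - 216
which factors as (x - 6)^3. The eigenvalues (with algebraic multiplicities) are λ = 6 with multiplicity 3.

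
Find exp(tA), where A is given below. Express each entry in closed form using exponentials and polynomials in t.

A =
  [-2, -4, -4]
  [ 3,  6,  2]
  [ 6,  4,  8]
e^{tA} =
  [-6*t*exp(4*t) + exp(4*t), -4*t*exp(4*t), -4*t*exp(4*t)]
  [3*t*exp(4*t), 2*t*exp(4*t) + exp(4*t), 2*t*exp(4*t)]
  [6*t*exp(4*t), 4*t*exp(4*t), 4*t*exp(4*t) + exp(4*t)]

Strategy: write A = P · J · P⁻¹ where J is a Jordan canonical form, so e^{tA} = P · e^{tJ} · P⁻¹, and e^{tJ} can be computed block-by-block.

A has Jordan form
J =
  [4, 1, 0]
  [0, 4, 0]
  [0, 0, 4]
(up to reordering of blocks).

Per-block formulas:
  For a 1×1 block at λ = 4: exp(t · [4]) = [e^(4t)].
  For a 2×2 Jordan block J_2(4): exp(t · J_2(4)) = e^(4t)·(I + t·N), where N is the 2×2 nilpotent shift.

After assembling e^{tJ} and conjugating by P, we get:

e^{tA} =
  [-6*t*exp(4*t) + exp(4*t), -4*t*exp(4*t), -4*t*exp(4*t)]
  [3*t*exp(4*t), 2*t*exp(4*t) + exp(4*t), 2*t*exp(4*t)]
  [6*t*exp(4*t), 4*t*exp(4*t), 4*t*exp(4*t) + exp(4*t)]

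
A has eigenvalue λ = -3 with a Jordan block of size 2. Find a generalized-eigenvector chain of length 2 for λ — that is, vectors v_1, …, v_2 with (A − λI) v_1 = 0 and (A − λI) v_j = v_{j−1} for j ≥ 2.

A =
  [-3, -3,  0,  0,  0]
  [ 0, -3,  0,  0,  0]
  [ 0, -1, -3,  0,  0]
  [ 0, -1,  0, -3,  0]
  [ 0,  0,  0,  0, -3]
A Jordan chain for λ = -3 of length 2:
v_1 = (-3, 0, -1, -1, 0)ᵀ
v_2 = (0, 1, 0, 0, 0)ᵀ

Let N = A − (-3)·I. We want v_2 with N^2 v_2 = 0 but N^1 v_2 ≠ 0; then v_{j-1} := N · v_j for j = 2, …, 2.

Pick v_2 = (0, 1, 0, 0, 0)ᵀ.
Then v_1 = N · v_2 = (-3, 0, -1, -1, 0)ᵀ.

Sanity check: (A − (-3)·I) v_1 = (0, 0, 0, 0, 0)ᵀ = 0. ✓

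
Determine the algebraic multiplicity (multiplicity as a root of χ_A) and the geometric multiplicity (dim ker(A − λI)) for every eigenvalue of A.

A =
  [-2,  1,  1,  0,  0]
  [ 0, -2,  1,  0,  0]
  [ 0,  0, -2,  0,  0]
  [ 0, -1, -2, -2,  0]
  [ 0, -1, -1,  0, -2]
λ = -2: alg = 5, geom = 3

Step 1 — factor the characteristic polynomial to read off the algebraic multiplicities:
  χ_A(x) = (x + 2)^5

Step 2 — compute geometric multiplicities via the rank-nullity identity g(λ) = n − rank(A − λI):
  rank(A − (-2)·I) = 2, so dim ker(A − (-2)·I) = n − 2 = 3

Summary:
  λ = -2: algebraic multiplicity = 5, geometric multiplicity = 3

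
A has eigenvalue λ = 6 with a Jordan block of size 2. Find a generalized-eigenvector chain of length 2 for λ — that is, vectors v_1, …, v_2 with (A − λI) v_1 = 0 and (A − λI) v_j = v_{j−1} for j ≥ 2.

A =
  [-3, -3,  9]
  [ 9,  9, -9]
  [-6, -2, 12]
A Jordan chain for λ = 6 of length 2:
v_1 = (-9, 9, -6)ᵀ
v_2 = (1, 0, 0)ᵀ

Let N = A − (6)·I. We want v_2 with N^2 v_2 = 0 but N^1 v_2 ≠ 0; then v_{j-1} := N · v_j for j = 2, …, 2.

Pick v_2 = (1, 0, 0)ᵀ.
Then v_1 = N · v_2 = (-9, 9, -6)ᵀ.

Sanity check: (A − (6)·I) v_1 = (0, 0, 0)ᵀ = 0. ✓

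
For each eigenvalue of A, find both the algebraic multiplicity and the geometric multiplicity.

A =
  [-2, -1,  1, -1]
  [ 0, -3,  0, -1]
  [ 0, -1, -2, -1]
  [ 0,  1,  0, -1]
λ = -2: alg = 4, geom = 2

Step 1 — factor the characteristic polynomial to read off the algebraic multiplicities:
  χ_A(x) = (x + 2)^4

Step 2 — compute geometric multiplicities via the rank-nullity identity g(λ) = n − rank(A − λI):
  rank(A − (-2)·I) = 2, so dim ker(A − (-2)·I) = n − 2 = 2

Summary:
  λ = -2: algebraic multiplicity = 4, geometric multiplicity = 2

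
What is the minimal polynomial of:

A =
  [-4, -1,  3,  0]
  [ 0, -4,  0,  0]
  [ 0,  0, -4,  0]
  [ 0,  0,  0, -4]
x^2 + 8*x + 16

The characteristic polynomial is χ_A(x) = (x + 4)^4, so the eigenvalues are known. The minimal polynomial is
  m_A(x) = Π_λ (x − λ)^{k_λ}
where k_λ is the size of the *largest* Jordan block for λ (equivalently, the smallest k with (A − λI)^k v = 0 for every generalised eigenvector v of λ).

  λ = -4: largest Jordan block has size 2, contributing (x + 4)^2

So m_A(x) = (x + 4)^2 = x^2 + 8*x + 16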